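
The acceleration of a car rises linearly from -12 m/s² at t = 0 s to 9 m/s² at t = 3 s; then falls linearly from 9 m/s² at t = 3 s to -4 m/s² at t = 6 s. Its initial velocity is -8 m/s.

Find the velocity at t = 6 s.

-5 m/s

Δv equals the area under the a-t graph; then v = v₀ + Δv.
0–3 s: ½(-12 + 9)(3) = -4.5 m/s
3–6 s: ½(9 + -4)(3) = 7.5 m/s
Δv = 3 m/s, so v(6) = -8 + (3) = -5 m/s.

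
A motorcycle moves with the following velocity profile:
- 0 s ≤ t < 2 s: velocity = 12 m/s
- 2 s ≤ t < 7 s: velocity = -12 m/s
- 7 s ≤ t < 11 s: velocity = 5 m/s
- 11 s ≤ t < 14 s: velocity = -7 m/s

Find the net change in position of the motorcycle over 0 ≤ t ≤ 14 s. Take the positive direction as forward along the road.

Net displacement equals the area under the velocity-time graph (areas below the axis count negative).
0–2 s: 12 × 2 = 24 m
2–7 s: -12 × 5 = -60 m
7–11 s: 5 × 4 = 20 m
11–14 s: -7 × 3 = -21 m
Net displacement = -37 m

-37 m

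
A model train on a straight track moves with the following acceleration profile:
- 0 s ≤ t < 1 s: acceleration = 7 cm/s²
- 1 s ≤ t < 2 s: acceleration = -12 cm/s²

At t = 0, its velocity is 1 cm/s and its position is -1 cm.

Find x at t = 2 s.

On each constant-a segment, Δv = aΔt and Δx = v₀Δt + ½aΔt²; chain segment to segment.
0–1 s: v starts 1 cm/s; Δx = 1·1 + ½·7·1² = 4.5 cm; v ends 8 cm/s.
1–2 s: v starts 8 cm/s; Δx = 8·1 + ½·-12·1² = 2 cm; v ends -4 cm/s.
x(2) = -1 + Σ Δx = 5.5 cm.

5.5 cm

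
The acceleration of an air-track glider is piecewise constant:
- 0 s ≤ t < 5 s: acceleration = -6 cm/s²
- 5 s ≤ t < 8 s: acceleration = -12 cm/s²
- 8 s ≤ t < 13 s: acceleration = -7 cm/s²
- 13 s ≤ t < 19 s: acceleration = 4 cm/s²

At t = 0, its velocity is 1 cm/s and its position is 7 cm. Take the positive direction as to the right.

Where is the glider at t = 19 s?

On each constant-a segment, Δv = aΔt and Δx = v₀Δt + ½aΔt²; chain segment to segment.
0–5 s: v starts 1 cm/s; Δx = 1·5 + ½·-6·5² = -70 cm; v ends -29 cm/s.
5–8 s: v starts -29 cm/s; Δx = -29·3 + ½·-12·3² = -141 cm; v ends -65 cm/s.
8–13 s: v starts -65 cm/s; Δx = -65·5 + ½·-7·5² = -412.5 cm; v ends -100 cm/s.
13–19 s: v starts -100 cm/s; Δx = -100·6 + ½·4·6² = -528 cm; v ends -76 cm/s.
x(19) = 7 + Σ Δx = -1144.5 cm.

-1144.5 cm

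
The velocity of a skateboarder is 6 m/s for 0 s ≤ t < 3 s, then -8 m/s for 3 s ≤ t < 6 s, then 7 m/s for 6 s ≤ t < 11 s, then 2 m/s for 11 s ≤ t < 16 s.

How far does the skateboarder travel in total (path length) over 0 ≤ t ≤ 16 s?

Total distance travelled is ∫|v| dt — sum the magnitudes of each area piece.
0–3 s: |6| × 3 = 18 m
3–6 s: |-8| × 3 = 24 m
6–11 s: |7| × 5 = 35 m
11–16 s: |2| × 5 = 10 m
Total distance = 87 m

87 m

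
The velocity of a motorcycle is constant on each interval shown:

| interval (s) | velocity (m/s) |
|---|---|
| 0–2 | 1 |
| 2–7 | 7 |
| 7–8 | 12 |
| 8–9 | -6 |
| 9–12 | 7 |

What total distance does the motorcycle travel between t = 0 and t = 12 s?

76 m

Total distance travelled is ∫|v| dt — sum the magnitudes of each area piece.
0–2 s: |1| × 2 = 2 m
2–7 s: |7| × 5 = 35 m
7–8 s: |12| × 1 = 12 m
8–9 s: |-6| × 1 = 6 m
9–12 s: |7| × 3 = 21 m
Total distance = 76 m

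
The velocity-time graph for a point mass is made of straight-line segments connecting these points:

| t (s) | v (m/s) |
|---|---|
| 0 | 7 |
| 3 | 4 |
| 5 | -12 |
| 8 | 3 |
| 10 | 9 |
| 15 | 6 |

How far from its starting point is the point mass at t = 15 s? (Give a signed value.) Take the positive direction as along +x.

44.5 m

Displacement is the signed area under the v-t curve.
0–3 s: ½(7 + 4)(3) = 16.5 m
3–5 s: ½(4 + -12)(2) = -8 m
5–8 s: ½(-12 + 3)(3) = -13.5 m
8–10 s: ½(3 + 9)(2) = 12 m
10–15 s: ½(9 + 6)(5) = 37.5 m
Net displacement = 44.5 m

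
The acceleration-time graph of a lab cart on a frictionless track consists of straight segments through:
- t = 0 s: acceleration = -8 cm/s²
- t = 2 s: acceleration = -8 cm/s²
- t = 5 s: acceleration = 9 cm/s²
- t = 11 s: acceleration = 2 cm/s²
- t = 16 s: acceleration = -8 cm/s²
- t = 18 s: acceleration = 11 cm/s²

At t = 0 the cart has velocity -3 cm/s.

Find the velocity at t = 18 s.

3.5 cm/s

Δv equals the area under the a-t graph; then v = v₀ + Δv.
0–2 s: -8 × 2 = -16 cm/s
2–5 s: ½(-8 + 9)(3) = 1.5 cm/s
5–11 s: ½(9 + 2)(6) = 33 cm/s
11–16 s: ½(2 + -8)(5) = -15 cm/s
16–18 s: ½(-8 + 11)(2) = 3 cm/s
Δv = 6.5 cm/s, so v(18) = -3 + (6.5) = 3.5 cm/s.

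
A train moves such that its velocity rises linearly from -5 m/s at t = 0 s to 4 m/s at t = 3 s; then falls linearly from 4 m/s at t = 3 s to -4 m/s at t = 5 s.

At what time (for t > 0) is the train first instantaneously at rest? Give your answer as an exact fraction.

t = 5/3 s

v changes sign on 0–3 s (from -5 to 4); the graph is linear there, so v = 0 at t = 0 + (5)·(3 − 0)/(4 − -5) = 5/3 s.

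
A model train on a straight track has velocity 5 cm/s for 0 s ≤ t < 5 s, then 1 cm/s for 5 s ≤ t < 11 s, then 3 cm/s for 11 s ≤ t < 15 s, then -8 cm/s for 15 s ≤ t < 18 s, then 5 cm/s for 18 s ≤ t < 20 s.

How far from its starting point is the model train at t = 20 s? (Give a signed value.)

29 cm

Net displacement equals the area under the velocity-time graph (areas below the axis count negative).
0–5 s: 5 × 5 = 25 cm
5–11 s: 1 × 6 = 6 cm
11–15 s: 3 × 4 = 12 cm
15–18 s: -8 × 3 = -24 cm
18–20 s: 5 × 2 = 10 cm
Net displacement = 29 cm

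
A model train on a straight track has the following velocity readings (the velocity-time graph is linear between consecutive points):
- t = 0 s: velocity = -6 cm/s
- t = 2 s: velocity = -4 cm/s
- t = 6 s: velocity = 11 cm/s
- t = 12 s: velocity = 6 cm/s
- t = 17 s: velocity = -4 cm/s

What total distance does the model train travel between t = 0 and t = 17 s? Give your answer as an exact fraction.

1384/15 cm

Distance (not displacement) is the total path length: add the absolute areas under v-t.
0–2 s: |½(-6 + -4)(2)| = 10 cm
2–6 s: v = 0 at t = 46/15 s; triangle areas 32/15 + 242/15 = 274/15 cm
6–12 s: |½(11 + 6)(6)| = 51 cm
12–17 s: v = 0 at t = 15 s; triangle areas 9 + 4 = 13 cm
Total distance = 1384/15 cm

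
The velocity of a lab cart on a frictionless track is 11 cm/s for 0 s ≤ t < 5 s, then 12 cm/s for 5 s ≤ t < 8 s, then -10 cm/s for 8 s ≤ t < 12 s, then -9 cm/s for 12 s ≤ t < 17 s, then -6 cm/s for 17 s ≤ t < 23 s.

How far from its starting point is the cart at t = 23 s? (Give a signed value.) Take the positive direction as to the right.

-30 cm

Displacement is the signed area under the v-t curve.
0–5 s: 11 × 5 = 55 cm
5–8 s: 12 × 3 = 36 cm
8–12 s: -10 × 4 = -40 cm
12–17 s: -9 × 5 = -45 cm
17–23 s: -6 × 6 = -36 cm
Net displacement = -30 cm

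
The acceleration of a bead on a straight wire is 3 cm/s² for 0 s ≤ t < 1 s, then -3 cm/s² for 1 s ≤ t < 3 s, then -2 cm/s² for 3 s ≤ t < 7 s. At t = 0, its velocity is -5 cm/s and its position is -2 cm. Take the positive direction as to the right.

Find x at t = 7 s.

-63.5 cm

On each constant-a segment, Δv = aΔt and Δx = v₀Δt + ½aΔt²; chain segment to segment.
0–1 s: v starts -5 cm/s; Δx = -5·1 + ½·3·1² = -3.5 cm; v ends -2 cm/s.
1–3 s: v starts -2 cm/s; Δx = -2·2 + ½·-3·2² = -10 cm; v ends -8 cm/s.
3–7 s: v starts -8 cm/s; Δx = -8·4 + ½·-2·4² = -48 cm; v ends -16 cm/s.
x(7) = -2 + Σ Δx = -63.5 cm.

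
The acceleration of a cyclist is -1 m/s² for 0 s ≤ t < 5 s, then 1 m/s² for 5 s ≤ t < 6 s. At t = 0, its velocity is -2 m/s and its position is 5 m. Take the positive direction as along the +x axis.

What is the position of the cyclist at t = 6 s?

On each constant-a segment, Δv = aΔt and Δx = v₀Δt + ½aΔt²; chain segment to segment.
0–5 s: v starts -2 m/s; Δx = -2·5 + ½·-1·5² = -22.5 m; v ends -7 m/s.
5–6 s: v starts -7 m/s; Δx = -7·1 + ½·1·1² = -6.5 m; v ends -6 m/s.
x(6) = 5 + Σ Δx = -24 m.

-24 m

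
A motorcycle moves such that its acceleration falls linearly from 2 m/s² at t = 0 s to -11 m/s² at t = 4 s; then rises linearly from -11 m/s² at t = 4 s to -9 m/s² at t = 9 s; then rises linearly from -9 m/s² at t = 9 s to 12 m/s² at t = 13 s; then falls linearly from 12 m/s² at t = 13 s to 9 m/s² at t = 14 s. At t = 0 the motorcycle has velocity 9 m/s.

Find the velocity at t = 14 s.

-42.5 m/s

Δv equals the area under the a-t graph; then v = v₀ + Δv.
0–4 s: ½(2 + -11)(4) = -18 m/s
4–9 s: ½(-11 + -9)(5) = -50 m/s
9–13 s: ½(-9 + 12)(4) = 6 m/s
13–14 s: ½(12 + 9)(1) = 10.5 m/s
Δv = -51.5 m/s, so v(14) = 9 + (-51.5) = -42.5 m/s.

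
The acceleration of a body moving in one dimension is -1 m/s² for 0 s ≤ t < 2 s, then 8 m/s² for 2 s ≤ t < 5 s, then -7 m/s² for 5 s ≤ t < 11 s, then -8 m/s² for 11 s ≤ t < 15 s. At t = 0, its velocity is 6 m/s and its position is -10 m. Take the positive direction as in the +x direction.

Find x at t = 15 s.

-30 m

On each constant-a segment, Δv = aΔt and Δx = v₀Δt + ½aΔt²; chain segment to segment.
0–2 s: v starts 6 m/s; Δx = 6·2 + ½·-1·2² = 10 m; v ends 4 m/s.
2–5 s: v starts 4 m/s; Δx = 4·3 + ½·8·3² = 48 m; v ends 28 m/s.
5–11 s: v starts 28 m/s; Δx = 28·6 + ½·-7·6² = 42 m; v ends -14 m/s.
11–15 s: v starts -14 m/s; Δx = -14·4 + ½·-8·4² = -120 m; v ends -46 m/s.
x(15) = -10 + Σ Δx = -30 m.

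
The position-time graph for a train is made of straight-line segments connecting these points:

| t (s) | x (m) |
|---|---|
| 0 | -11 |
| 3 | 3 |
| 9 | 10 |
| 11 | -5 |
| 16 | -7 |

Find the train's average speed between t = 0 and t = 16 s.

Average speed = (total path length)/(elapsed time); on a piecewise-linear x-t graph the path length is Σ|Δx|.
0–3 s: |Δx| = |3 − -11| = 14 m
3–9 s: |Δx| = |10 − 3| = 7 m
9–11 s: |Δx| = |-5 − 10| = 15 m
11–16 s: |Δx| = |-7 − -5| = 2 m
Total path = 38 m; average speed = 38/16 = 2.375 m/s.

2.375 m/s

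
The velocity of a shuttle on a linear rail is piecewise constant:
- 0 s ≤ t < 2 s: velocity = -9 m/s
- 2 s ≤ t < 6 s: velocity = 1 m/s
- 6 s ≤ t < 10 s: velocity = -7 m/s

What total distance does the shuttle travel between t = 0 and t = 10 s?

50 m

Distance (not displacement) is the total path length: add the absolute areas under v-t.
0–2 s: |-9| × 2 = 18 m
2–6 s: |1| × 4 = 4 m
6–10 s: |-7| × 4 = 28 m
Total distance = 50 m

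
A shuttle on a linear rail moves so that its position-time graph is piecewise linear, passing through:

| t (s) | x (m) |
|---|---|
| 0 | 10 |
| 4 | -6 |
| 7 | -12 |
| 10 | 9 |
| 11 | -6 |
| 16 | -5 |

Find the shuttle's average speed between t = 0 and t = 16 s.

3.6875 m/s

Average speed = (total path length)/(elapsed time); on a piecewise-linear x-t graph the path length is Σ|Δx|.
0–4 s: |Δx| = |-6 − 10| = 16 m
4–7 s: |Δx| = |-12 − -6| = 6 m
7–10 s: |Δx| = |9 − -12| = 21 m
10–11 s: |Δx| = |-6 − 9| = 15 m
11–16 s: |Δx| = |-5 − -6| = 1 m
Total path = 59 m; average speed = 59/16 = 3.6875 m/s.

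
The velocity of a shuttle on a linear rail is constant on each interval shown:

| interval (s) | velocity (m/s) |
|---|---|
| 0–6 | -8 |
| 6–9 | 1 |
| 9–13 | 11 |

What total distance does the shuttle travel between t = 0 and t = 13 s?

Distance (not displacement) is the total path length: add the absolute areas under v-t.
0–6 s: |-8| × 6 = 48 m
6–9 s: |1| × 3 = 3 m
9–13 s: |11| × 4 = 44 m
Total distance = 95 m

95 m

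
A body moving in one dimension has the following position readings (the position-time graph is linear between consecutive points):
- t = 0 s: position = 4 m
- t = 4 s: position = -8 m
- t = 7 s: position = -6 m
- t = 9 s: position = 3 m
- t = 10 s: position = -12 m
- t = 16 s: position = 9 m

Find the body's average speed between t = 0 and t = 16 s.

Average speed = (total path length)/(elapsed time); on a piecewise-linear x-t graph the path length is Σ|Δx|.
0–4 s: |Δx| = |-8 − 4| = 12 m
4–7 s: |Δx| = |-6 − -8| = 2 m
7–9 s: |Δx| = |3 − -6| = 9 m
9–10 s: |Δx| = |-12 − 3| = 15 m
10–16 s: |Δx| = |9 − -12| = 21 m
Total path = 59 m; average speed = 59/16 = 3.6875 m/s.

3.6875 m/s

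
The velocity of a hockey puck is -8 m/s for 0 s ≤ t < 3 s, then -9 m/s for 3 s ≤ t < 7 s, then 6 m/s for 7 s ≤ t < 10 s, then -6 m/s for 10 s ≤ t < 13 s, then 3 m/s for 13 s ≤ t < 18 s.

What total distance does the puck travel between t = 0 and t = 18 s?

Distance (not displacement) is the total path length: add the absolute areas under v-t.
0–3 s: |-8| × 3 = 24 m
3–7 s: |-9| × 4 = 36 m
7–10 s: |6| × 3 = 18 m
10–13 s: |-6| × 3 = 18 m
13–18 s: |3| × 5 = 15 m
Total distance = 111 m

111 m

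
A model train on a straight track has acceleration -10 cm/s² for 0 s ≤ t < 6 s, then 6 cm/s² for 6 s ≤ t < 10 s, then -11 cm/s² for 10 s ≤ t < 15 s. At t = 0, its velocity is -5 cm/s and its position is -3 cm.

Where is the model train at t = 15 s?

-767.5 cm

On each constant-a segment, Δv = aΔt and Δx = v₀Δt + ½aΔt²; chain segment to segment.
0–6 s: v starts -5 cm/s; Δx = -5·6 + ½·-10·6² = -210 cm; v ends -65 cm/s.
6–10 s: v starts -65 cm/s; Δx = -65·4 + ½·6·4² = -212 cm; v ends -41 cm/s.
10–15 s: v starts -41 cm/s; Δx = -41·5 + ½·-11·5² = -342.5 cm; v ends -96 cm/s.
x(15) = -3 + Σ Δx = -767.5 cm.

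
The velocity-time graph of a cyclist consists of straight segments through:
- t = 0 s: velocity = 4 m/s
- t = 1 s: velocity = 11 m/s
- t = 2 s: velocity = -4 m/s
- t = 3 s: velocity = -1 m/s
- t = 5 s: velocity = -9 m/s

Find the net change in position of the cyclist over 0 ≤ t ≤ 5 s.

-1.5 m

Displacement is the signed area under the v-t curve.
0–1 s: ½(4 + 11)(1) = 7.5 m
1–2 s: ½(11 + -4)(1) = 3.5 m
2–3 s: ½(-4 + -1)(1) = -2.5 m
3–5 s: ½(-1 + -9)(2) = -10 m
Net displacement = -1.5 m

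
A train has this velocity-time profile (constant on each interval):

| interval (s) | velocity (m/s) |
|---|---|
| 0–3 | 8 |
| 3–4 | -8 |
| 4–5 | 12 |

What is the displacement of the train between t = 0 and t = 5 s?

28 m

Displacement is the signed area under the v-t curve.
0–3 s: 8 × 3 = 24 m
3–4 s: -8 × 1 = -8 m
4–5 s: 12 × 1 = 12 m
Net displacement = 28 m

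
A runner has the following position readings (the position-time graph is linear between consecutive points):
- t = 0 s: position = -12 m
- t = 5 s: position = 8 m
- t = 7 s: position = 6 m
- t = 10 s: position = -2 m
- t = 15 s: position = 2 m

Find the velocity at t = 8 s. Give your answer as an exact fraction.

Velocity is the slope of the x-t graph on 7–10 s: (-2 − 6)/(10 − 7) = -8/3 m/s.

-8/3 m/s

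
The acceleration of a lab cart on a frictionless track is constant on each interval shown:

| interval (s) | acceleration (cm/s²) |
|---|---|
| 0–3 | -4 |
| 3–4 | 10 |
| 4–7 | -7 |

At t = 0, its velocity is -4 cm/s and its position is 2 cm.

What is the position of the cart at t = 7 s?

-88.5 cm

On each constant-a segment, Δv = aΔt and Δx = v₀Δt + ½aΔt²; chain segment to segment.
0–3 s: v starts -4 cm/s; Δx = -4·3 + ½·-4·3² = -30 cm; v ends -16 cm/s.
3–4 s: v starts -16 cm/s; Δx = -16·1 + ½·10·1² = -11 cm; v ends -6 cm/s.
4–7 s: v starts -6 cm/s; Δx = -6·3 + ½·-7·3² = -49.5 cm; v ends -27 cm/s.
x(7) = 2 + Σ Δx = -88.5 cm.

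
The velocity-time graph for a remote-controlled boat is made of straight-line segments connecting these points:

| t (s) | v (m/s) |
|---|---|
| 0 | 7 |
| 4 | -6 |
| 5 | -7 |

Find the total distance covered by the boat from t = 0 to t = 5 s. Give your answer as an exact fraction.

Distance (not displacement) is the total path length: add the absolute areas under v-t.
0–4 s: v = 0 at t = 28/13 s; triangle areas 98/13 + 72/13 = 170/13 m
4–5 s: |½(-6 + -7)(1)| = 6.5 m
Total distance = 509/26 m

509/26 m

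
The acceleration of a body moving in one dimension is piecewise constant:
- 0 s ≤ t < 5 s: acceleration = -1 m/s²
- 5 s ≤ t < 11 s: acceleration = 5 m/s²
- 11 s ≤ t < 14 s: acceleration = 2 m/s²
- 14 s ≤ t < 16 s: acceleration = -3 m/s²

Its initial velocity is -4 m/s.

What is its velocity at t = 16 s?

Δv equals the area under the a-t graph; then v = v₀ + Δv.
0–5 s: -1 × 5 = -5 m/s
5–11 s: 5 × 6 = 30 m/s
11–14 s: 2 × 3 = 6 m/s
14–16 s: -3 × 2 = -6 m/s
Δv = 25 m/s, so v(16) = -4 + (25) = 21 m/s.

21 m/s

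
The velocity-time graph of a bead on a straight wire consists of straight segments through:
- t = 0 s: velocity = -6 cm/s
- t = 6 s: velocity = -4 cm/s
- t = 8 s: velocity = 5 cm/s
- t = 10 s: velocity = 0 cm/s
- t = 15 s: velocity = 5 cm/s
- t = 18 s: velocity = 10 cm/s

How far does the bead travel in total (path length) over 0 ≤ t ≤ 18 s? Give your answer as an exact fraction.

Distance (not displacement) is the total path length: add the absolute areas under v-t.
0–6 s: |½(-6 + -4)(6)| = 30 cm
6–8 s: v = 0 at t = 62/9 s; triangle areas 16/9 + 25/9 = 41/9 cm
8–10 s: |½(5 + 0)(2)| = 5 cm
10–15 s: |½(0 + 5)(5)| = 12.5 cm
15–18 s: |½(5 + 10)(3)| = 22.5 cm
Total distance = 671/9 cm

671/9 cm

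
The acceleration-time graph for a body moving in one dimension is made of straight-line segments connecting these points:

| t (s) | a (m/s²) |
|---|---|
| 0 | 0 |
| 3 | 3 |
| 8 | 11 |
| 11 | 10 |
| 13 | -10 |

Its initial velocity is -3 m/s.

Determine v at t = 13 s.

68 m/s

Δv equals the area under the a-t graph; then v = v₀ + Δv.
0–3 s: ½(0 + 3)(3) = 4.5 m/s
3–8 s: ½(3 + 11)(5) = 35 m/s
8–11 s: ½(11 + 10)(3) = 31.5 m/s
11–13 s: ½(10 + -10)(2) = 0 m/s
Δv = 71 m/s, so v(13) = -3 + (71) = 68 m/s.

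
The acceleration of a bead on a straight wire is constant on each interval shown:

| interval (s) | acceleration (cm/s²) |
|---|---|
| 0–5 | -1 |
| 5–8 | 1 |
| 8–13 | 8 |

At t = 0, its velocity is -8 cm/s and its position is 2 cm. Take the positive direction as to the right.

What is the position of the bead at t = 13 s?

-35 cm

On each constant-a segment, Δv = aΔt and Δx = v₀Δt + ½aΔt²; chain segment to segment.
0–5 s: v starts -8 cm/s; Δx = -8·5 + ½·-1·5² = -52.5 cm; v ends -13 cm/s.
5–8 s: v starts -13 cm/s; Δx = -13·3 + ½·1·3² = -34.5 cm; v ends -10 cm/s.
8–13 s: v starts -10 cm/s; Δx = -10·5 + ½·8·5² = 50 cm; v ends 30 cm/s.
x(13) = 2 + Σ Δx = -35 cm.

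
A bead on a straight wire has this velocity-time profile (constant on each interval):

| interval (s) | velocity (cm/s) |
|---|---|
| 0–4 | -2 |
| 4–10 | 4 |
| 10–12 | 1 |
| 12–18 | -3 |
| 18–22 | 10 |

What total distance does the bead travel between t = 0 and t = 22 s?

92 cm

Total distance travelled is ∫|v| dt — sum the magnitudes of each area piece.
0–4 s: |-2| × 4 = 8 cm
4–10 s: |4| × 6 = 24 cm
10–12 s: |1| × 2 = 2 cm
12–18 s: |-3| × 6 = 18 cm
18–22 s: |10| × 4 = 40 cm
Total distance = 92 cm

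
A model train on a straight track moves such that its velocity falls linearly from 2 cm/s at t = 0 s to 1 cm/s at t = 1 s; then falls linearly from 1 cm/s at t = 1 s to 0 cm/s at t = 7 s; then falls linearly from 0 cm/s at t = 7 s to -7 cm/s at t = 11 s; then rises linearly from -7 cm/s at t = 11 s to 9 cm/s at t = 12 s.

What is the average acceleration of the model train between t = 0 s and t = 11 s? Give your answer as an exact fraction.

Average acceleration = Δv/Δt = (-7 − 2)/(11 − 0) = -9/11 cm/s².

-9/11 cm/s²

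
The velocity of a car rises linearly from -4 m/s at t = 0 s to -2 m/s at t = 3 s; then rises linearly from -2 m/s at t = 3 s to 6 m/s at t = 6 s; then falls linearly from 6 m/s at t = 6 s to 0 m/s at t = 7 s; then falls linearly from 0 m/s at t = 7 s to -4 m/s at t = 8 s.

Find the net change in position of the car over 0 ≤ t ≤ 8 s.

Net displacement equals the area under the velocity-time graph (areas below the axis count negative).
0–3 s: ½(-4 + -2)(3) = -9 m
3–6 s: ½(-2 + 6)(3) = 6 m
6–7 s: ½(6 + 0)(1) = 3 m
7–8 s: ½(0 + -4)(1) = -2 m
Net displacement = -2 m

-2 m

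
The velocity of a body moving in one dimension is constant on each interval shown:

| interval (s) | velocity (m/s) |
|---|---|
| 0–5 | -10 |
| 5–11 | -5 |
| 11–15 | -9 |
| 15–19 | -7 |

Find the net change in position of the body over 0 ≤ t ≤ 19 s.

Displacement is the signed area under the v-t curve.
0–5 s: -10 × 5 = -50 m
5–11 s: -5 × 6 = -30 m
11–15 s: -9 × 4 = -36 m
15–19 s: -7 × 4 = -28 m
Net displacement = -144 m

-144 m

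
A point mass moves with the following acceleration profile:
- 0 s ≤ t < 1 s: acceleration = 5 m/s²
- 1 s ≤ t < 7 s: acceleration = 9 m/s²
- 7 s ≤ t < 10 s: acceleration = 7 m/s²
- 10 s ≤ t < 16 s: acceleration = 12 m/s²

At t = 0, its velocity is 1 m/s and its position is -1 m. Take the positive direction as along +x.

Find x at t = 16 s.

1114 m

On each constant-a segment, Δv = aΔt and Δx = v₀Δt + ½aΔt²; chain segment to segment.
0–1 s: v starts 1 m/s; Δx = 1·1 + ½·5·1² = 3.5 m; v ends 6 m/s.
1–7 s: v starts 6 m/s; Δx = 6·6 + ½·9·6² = 198 m; v ends 60 m/s.
7–10 s: v starts 60 m/s; Δx = 60·3 + ½·7·3² = 211.5 m; v ends 81 m/s.
10–16 s: v starts 81 m/s; Δx = 81·6 + ½·12·6² = 702 m; v ends 153 m/s.
x(16) = -1 + Σ Δx = 1114 m.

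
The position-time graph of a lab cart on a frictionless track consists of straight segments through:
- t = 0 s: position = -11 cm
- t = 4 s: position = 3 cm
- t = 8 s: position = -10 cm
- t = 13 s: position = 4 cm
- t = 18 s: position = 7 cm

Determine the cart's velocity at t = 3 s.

3.5 cm/s

Velocity is the slope of the x-t graph on 0–4 s: (3 − -11)/(4 − 0) = 3.5 cm/s.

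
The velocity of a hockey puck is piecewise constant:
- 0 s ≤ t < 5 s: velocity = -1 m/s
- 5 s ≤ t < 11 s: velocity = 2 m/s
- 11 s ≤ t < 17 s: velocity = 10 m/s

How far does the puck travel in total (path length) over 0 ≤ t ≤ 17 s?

Total distance travelled is ∫|v| dt — sum the magnitudes of each area piece.
0–5 s: |-1| × 5 = 5 m
5–11 s: |2| × 6 = 12 m
11–17 s: |10| × 6 = 60 m
Total distance = 77 m

77 m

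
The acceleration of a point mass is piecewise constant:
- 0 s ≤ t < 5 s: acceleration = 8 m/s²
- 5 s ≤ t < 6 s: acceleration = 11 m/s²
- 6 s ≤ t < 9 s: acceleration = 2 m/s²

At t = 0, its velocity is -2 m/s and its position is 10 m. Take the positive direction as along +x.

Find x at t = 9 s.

On each constant-a segment, Δv = aΔt and Δx = v₀Δt + ½aΔt²; chain segment to segment.
0–5 s: v starts -2 m/s; Δx = -2·5 + ½·8·5² = 90 m; v ends 38 m/s.
5–6 s: v starts 38 m/s; Δx = 38·1 + ½·11·1² = 43.5 m; v ends 49 m/s.
6–9 s: v starts 49 m/s; Δx = 49·3 + ½·2·3² = 156 m; v ends 55 m/s.
x(9) = 10 + Σ Δx = 299.5 m.

299.5 m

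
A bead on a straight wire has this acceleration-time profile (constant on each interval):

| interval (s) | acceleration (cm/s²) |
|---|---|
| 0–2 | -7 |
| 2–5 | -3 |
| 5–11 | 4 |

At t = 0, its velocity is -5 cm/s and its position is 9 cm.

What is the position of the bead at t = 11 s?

-181.5 cm

On each constant-a segment, Δv = aΔt and Δx = v₀Δt + ½aΔt²; chain segment to segment.
0–2 s: v starts -5 cm/s; Δx = -5·2 + ½·-7·2² = -24 cm; v ends -19 cm/s.
2–5 s: v starts -19 cm/s; Δx = -19·3 + ½·-3·3² = -70.5 cm; v ends -28 cm/s.
5–11 s: v starts -28 cm/s; Δx = -28·6 + ½·4·6² = -96 cm; v ends -4 cm/s.
x(11) = 9 + Σ Δx = -181.5 cm.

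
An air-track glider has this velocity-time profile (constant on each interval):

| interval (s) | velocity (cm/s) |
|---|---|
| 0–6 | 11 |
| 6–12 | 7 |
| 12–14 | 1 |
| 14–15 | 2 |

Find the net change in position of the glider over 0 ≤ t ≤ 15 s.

112 cm

Net displacement equals the area under the velocity-time graph (areas below the axis count negative).
0–6 s: 11 × 6 = 66 cm
6–12 s: 7 × 6 = 42 cm
12–14 s: 1 × 2 = 2 cm
14–15 s: 2 × 1 = 2 cm
Net displacement = 112 cm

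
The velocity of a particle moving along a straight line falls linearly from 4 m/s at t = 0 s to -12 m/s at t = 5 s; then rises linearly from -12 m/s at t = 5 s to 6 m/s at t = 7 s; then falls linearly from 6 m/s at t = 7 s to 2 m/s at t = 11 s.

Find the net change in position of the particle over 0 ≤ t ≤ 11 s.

Net displacement equals the area under the velocity-time graph (areas below the axis count negative).
0–5 s: ½(4 + -12)(5) = -20 m
5–7 s: ½(-12 + 6)(2) = -6 m
7–11 s: ½(6 + 2)(4) = 16 m
Net displacement = -10 m

-10 m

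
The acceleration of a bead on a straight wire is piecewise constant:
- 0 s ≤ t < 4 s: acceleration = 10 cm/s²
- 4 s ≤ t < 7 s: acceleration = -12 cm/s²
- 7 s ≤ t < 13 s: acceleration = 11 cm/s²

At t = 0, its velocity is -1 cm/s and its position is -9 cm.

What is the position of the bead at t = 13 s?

346 cm

On each constant-a segment, Δv = aΔt and Δx = v₀Δt + ½aΔt²; chain segment to segment.
0–4 s: v starts -1 cm/s; Δx = -1·4 + ½·10·4² = 76 cm; v ends 39 cm/s.
4–7 s: v starts 39 cm/s; Δx = 39·3 + ½·-12·3² = 63 cm; v ends 3 cm/s.
7–13 s: v starts 3 cm/s; Δx = 3·6 + ½·11·6² = 216 cm; v ends 69 cm/s.
x(13) = -9 + Σ Δx = 346 cm.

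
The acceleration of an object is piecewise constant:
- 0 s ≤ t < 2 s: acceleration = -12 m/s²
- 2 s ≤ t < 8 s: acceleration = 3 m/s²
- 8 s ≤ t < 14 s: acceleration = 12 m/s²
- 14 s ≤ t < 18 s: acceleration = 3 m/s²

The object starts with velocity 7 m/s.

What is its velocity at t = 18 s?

85 m/s

Δv equals the area under the a-t graph; then v = v₀ + Δv.
0–2 s: -12 × 2 = -24 m/s
2–8 s: 3 × 6 = 18 m/s
8–14 s: 12 × 6 = 72 m/s
14–18 s: 3 × 4 = 12 m/s
Δv = 78 m/s, so v(18) = 7 + (78) = 85 m/s.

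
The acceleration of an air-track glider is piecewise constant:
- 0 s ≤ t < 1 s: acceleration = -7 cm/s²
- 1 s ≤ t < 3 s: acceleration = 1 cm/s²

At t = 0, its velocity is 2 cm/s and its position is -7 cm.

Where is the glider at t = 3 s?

On each constant-a segment, Δv = aΔt and Δx = v₀Δt + ½aΔt²; chain segment to segment.
0–1 s: v starts 2 cm/s; Δx = 2·1 + ½·-7·1² = -1.5 cm; v ends -5 cm/s.
1–3 s: v starts -5 cm/s; Δx = -5·2 + ½·1·2² = -8 cm; v ends -3 cm/s.
x(3) = -7 + Σ Δx = -16.5 cm.

-16.5 cm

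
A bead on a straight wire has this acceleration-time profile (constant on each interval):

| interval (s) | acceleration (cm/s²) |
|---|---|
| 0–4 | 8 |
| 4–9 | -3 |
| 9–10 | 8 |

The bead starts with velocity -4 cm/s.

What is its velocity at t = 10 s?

Δv equals the area under the a-t graph; then v = v₀ + Δv.
0–4 s: 8 × 4 = 32 cm/s
4–9 s: -3 × 5 = -15 cm/s
9–10 s: 8 × 1 = 8 cm/s
Δv = 25 cm/s, so v(10) = -4 + (25) = 21 cm/s.

21 cm/s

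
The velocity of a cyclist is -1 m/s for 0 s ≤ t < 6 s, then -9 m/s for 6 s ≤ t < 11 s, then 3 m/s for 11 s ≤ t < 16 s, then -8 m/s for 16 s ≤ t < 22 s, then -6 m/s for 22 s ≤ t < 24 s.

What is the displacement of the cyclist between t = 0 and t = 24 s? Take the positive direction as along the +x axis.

-96 m

Displacement is the signed area under the v-t curve.
0–6 s: -1 × 6 = -6 m
6–11 s: -9 × 5 = -45 m
11–16 s: 3 × 5 = 15 m
16–22 s: -8 × 6 = -48 m
22–24 s: -6 × 2 = -12 m
Net displacement = -96 m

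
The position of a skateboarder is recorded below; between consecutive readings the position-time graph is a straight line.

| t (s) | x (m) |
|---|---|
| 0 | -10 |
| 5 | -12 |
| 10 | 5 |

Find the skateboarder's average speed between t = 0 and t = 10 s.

1.9 m/s

Average speed = (total path length)/(elapsed time); on a piecewise-linear x-t graph the path length is Σ|Δx|.
0–5 s: |Δx| = |-12 − -10| = 2 m
5–10 s: |Δx| = |5 − -12| = 17 m
Total path = 19 m; average speed = 19/10 = 1.9 m/s.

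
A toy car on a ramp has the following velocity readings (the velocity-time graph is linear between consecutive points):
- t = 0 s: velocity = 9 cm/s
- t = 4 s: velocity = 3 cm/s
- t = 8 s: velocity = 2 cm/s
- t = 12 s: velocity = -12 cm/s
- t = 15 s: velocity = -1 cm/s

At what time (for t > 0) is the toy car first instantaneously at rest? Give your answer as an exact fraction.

t = 60/7 s

v changes sign on 8–12 s (from 2 to -12); the graph is linear there, so v = 0 at t = 8 + (-2)·(12 − 8)/(-12 − 2) = 60/7 s.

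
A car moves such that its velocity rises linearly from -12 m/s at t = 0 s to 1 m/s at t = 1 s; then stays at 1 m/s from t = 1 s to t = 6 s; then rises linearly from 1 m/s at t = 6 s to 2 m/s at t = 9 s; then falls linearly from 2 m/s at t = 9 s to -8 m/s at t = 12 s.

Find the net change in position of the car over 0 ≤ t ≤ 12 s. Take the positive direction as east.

-5 m

Displacement is the signed area under the v-t curve.
0–1 s: ½(-12 + 1)(1) = -5.5 m
1–6 s: 1 × 5 = 5 m
6–9 s: ½(1 + 2)(3) = 4.5 m
9–12 s: ½(2 + -8)(3) = -9 m
Net displacement = -5 m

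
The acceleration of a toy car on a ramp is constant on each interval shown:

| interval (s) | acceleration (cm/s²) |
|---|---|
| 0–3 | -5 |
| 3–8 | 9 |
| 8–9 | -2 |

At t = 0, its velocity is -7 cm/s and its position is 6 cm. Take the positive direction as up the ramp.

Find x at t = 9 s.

-13 cm

On each constant-a segment, Δv = aΔt and Δx = v₀Δt + ½aΔt²; chain segment to segment.
0–3 s: v starts -7 cm/s; Δx = -7·3 + ½·-5·3² = -43.5 cm; v ends -22 cm/s.
3–8 s: v starts -22 cm/s; Δx = -22·5 + ½·9·5² = 2.5 cm; v ends 23 cm/s.
8–9 s: v starts 23 cm/s; Δx = 23·1 + ½·-2·1² = 22 cm; v ends 21 cm/s.
x(9) = 6 + Σ Δx = -13 cm.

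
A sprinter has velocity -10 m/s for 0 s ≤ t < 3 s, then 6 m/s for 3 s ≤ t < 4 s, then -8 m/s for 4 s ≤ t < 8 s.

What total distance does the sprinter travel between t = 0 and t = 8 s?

68 m

Distance (not displacement) is the total path length: add the absolute areas under v-t.
0–3 s: |-10| × 3 = 30 m
3–4 s: |6| × 1 = 6 m
4–8 s: |-8| × 4 = 32 m
Total distance = 68 m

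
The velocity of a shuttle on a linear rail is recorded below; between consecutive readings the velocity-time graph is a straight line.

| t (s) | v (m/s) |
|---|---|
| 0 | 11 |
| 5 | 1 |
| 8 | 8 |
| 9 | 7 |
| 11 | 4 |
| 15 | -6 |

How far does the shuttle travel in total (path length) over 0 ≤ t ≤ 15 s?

Distance (not displacement) is the total path length: add the absolute areas under v-t.
0–5 s: |½(11 + 1)(5)| = 30 m
5–8 s: |½(1 + 8)(3)| = 13.5 m
8–9 s: |½(8 + 7)(1)| = 7.5 m
9–11 s: |½(7 + 4)(2)| = 11 m
11–15 s: v = 0 at t = 12.6 s; triangle areas 3.2 + 7.2 = 10.4 m
Total distance = 72.4 m

72.4 m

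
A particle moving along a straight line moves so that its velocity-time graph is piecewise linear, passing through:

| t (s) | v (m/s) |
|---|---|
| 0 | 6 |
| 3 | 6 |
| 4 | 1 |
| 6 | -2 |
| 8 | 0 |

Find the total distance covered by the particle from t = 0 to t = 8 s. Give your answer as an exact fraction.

Total distance travelled is ∫|v| dt — sum the magnitudes of each area piece.
0–3 s: |6| × 3 = 18 m
3–4 s: |½(6 + 1)(1)| = 3.5 m
4–6 s: v = 0 at t = 14/3 s; triangle areas 1/3 + 4/3 = 5/3 m
6–8 s: |½(-2 + 0)(2)| = 2 m
Total distance = 151/6 m

151/6 m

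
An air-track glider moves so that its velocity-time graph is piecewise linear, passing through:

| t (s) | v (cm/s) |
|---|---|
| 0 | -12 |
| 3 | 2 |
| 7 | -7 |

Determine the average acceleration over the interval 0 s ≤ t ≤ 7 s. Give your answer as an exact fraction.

Average acceleration = Δv/Δt = (-7 − -12)/(7 − 0) = 5/7 cm/s².

5/7 cm/s²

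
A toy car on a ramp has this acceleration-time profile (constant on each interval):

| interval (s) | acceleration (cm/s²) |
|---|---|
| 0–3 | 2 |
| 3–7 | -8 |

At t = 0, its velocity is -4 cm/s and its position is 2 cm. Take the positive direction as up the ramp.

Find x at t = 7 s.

-57 cm

On each constant-a segment, Δv = aΔt and Δx = v₀Δt + ½aΔt²; chain segment to segment.
0–3 s: v starts -4 cm/s; Δx = -4·3 + ½·2·3² = -3 cm; v ends 2 cm/s.
3–7 s: v starts 2 cm/s; Δx = 2·4 + ½·-8·4² = -56 cm; v ends -30 cm/s.
x(7) = 2 + Σ Δx = -57 cm.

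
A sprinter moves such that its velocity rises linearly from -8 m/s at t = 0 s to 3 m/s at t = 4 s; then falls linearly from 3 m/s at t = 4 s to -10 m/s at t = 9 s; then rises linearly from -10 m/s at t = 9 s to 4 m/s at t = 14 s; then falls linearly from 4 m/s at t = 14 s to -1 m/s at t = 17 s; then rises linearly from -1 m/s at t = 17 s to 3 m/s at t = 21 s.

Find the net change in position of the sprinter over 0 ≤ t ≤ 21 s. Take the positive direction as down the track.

Displacement is the signed area under the v-t curve.
0–4 s: ½(-8 + 3)(4) = -10 m
4–9 s: ½(3 + -10)(5) = -17.5 m
9–14 s: ½(-10 + 4)(5) = -15 m
14–17 s: ½(4 + -1)(3) = 4.5 m
17–21 s: ½(-1 + 3)(4) = 4 m
Net displacement = -34 m

-34 m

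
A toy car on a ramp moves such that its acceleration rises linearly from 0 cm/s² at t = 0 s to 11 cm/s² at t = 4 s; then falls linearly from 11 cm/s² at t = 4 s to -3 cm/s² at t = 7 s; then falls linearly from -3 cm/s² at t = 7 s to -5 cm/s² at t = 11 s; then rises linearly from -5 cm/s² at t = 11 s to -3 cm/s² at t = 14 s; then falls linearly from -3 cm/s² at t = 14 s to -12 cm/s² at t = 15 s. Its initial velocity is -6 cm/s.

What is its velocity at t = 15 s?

Δv equals the area under the a-t graph; then v = v₀ + Δv.
0–4 s: ½(0 + 11)(4) = 22 cm/s
4–7 s: ½(11 + -3)(3) = 12 cm/s
7–11 s: ½(-3 + -5)(4) = -16 cm/s
11–14 s: ½(-5 + -3)(3) = -12 cm/s
14–15 s: ½(-3 + -12)(1) = -7.5 cm/s
Δv = -1.5 cm/s, so v(15) = -6 + (-1.5) = -7.5 cm/s.

-7.5 cm/s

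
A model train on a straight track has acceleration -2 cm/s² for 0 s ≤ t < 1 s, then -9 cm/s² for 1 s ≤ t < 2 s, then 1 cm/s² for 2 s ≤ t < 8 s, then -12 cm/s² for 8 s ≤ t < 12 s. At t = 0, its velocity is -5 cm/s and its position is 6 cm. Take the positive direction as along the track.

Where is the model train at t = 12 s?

-225.5 cm

On each constant-a segment, Δv = aΔt and Δx = v₀Δt + ½aΔt²; chain segment to segment.
0–1 s: v starts -5 cm/s; Δx = -5·1 + ½·-2·1² = -6 cm; v ends -7 cm/s.
1–2 s: v starts -7 cm/s; Δx = -7·1 + ½·-9·1² = -11.5 cm; v ends -16 cm/s.
2–8 s: v starts -16 cm/s; Δx = -16·6 + ½·1·6² = -78 cm; v ends -10 cm/s.
8–12 s: v starts -10 cm/s; Δx = -10·4 + ½·-12·4² = -136 cm; v ends -58 cm/s.
x(12) = 6 + Σ Δx = -225.5 cm.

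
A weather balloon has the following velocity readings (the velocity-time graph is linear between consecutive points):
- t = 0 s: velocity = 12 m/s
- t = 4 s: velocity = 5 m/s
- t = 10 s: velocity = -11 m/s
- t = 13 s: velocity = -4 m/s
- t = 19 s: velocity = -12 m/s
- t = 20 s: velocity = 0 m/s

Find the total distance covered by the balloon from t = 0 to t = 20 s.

137.875 m

Total distance travelled is ∫|v| dt — sum the magnitudes of each area piece.
0–4 s: |½(12 + 5)(4)| = 34 m
4–10 s: v = 0 at t = 5.875 s; triangle areas 4.6875 + 22.6875 = 27.375 m
10–13 s: |½(-11 + -4)(3)| = 22.5 m
13–19 s: |½(-4 + -12)(6)| = 48 m
19–20 s: |½(-12 + 0)(1)| = 6 m
Total distance = 137.875 m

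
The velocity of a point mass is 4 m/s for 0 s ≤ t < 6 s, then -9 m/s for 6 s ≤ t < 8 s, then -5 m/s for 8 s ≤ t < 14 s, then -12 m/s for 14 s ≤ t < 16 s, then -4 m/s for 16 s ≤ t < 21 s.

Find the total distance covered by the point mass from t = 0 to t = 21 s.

116 m

Total distance travelled is ∫|v| dt — sum the magnitudes of each area piece.
0–6 s: |4| × 6 = 24 m
6–8 s: |-9| × 2 = 18 m
8–14 s: |-5| × 6 = 30 m
14–16 s: |-12| × 2 = 24 m
16–21 s: |-4| × 5 = 20 m
Total distance = 116 m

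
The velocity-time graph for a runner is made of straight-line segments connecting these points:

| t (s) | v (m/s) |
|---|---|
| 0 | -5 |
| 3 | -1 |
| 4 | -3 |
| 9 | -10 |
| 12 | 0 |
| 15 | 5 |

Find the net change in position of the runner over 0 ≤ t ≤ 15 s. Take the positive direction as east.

-51 m

Net displacement equals the area under the velocity-time graph (areas below the axis count negative).
0–3 s: ½(-5 + -1)(3) = -9 m
3–4 s: ½(-1 + -3)(1) = -2 m
4–9 s: ½(-3 + -10)(5) = -32.5 m
9–12 s: ½(-10 + 0)(3) = -15 m
12–15 s: ½(0 + 5)(3) = 7.5 m
Net displacement = -51 m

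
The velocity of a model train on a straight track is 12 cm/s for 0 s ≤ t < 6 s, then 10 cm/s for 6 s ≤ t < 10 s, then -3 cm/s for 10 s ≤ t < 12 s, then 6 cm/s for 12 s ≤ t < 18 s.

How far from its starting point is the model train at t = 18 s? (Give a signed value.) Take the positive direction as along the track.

142 cm

Displacement is the signed area under the v-t curve.
0–6 s: 12 × 6 = 72 cm
6–10 s: 10 × 4 = 40 cm
10–12 s: -3 × 2 = -6 cm
12–18 s: 6 × 6 = 36 cm
Net displacement = 142 cm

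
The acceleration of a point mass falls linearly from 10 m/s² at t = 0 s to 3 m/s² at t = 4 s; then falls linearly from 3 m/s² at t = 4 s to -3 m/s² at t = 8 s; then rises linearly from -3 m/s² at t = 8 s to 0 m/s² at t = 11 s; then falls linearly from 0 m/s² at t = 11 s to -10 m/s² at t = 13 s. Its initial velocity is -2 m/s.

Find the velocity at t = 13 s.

9.5 m/s

Δv equals the area under the a-t graph; then v = v₀ + Δv.
0–4 s: ½(10 + 3)(4) = 26 m/s
4–8 s: ½(3 + -3)(4) = 0 m/s
8–11 s: ½(-3 + 0)(3) = -4.5 m/s
11–13 s: ½(0 + -10)(2) = -10 m/s
Δv = 11.5 m/s, so v(13) = -2 + (11.5) = 9.5 m/s.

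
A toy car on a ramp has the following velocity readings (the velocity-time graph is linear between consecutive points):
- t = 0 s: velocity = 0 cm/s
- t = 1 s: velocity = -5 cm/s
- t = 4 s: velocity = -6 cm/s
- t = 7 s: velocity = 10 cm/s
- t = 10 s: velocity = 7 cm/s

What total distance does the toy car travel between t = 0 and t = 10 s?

57.25 cm

Distance (not displacement) is the total path length: add the absolute areas under v-t.
0–1 s: |½(0 + -5)(1)| = 2.5 cm
1–4 s: |½(-5 + -6)(3)| = 16.5 cm
4–7 s: v = 0 at t = 5.125 s; triangle areas 3.375 + 9.375 = 12.75 cm
7–10 s: |½(10 + 7)(3)| = 25.5 cm
Total distance = 57.25 cm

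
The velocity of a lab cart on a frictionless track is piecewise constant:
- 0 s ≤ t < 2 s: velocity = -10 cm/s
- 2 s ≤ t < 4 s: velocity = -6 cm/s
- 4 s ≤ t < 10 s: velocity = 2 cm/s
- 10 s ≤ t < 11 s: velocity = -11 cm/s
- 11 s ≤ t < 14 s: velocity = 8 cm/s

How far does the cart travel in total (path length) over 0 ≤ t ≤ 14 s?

Total distance travelled is ∫|v| dt — sum the magnitudes of each area piece.
0–2 s: |-10| × 2 = 20 cm
2–4 s: |-6| × 2 = 12 cm
4–10 s: |2| × 6 = 12 cm
10–11 s: |-11| × 1 = 11 cm
11–14 s: |8| × 3 = 24 cm
Total distance = 79 cm

79 cm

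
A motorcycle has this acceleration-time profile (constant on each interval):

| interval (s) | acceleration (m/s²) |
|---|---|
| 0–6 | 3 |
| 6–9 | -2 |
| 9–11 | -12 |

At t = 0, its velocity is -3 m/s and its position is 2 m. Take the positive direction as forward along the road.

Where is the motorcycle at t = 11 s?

On each constant-a segment, Δv = aΔt and Δx = v₀Δt + ½aΔt²; chain segment to segment.
0–6 s: v starts -3 m/s; Δx = -3·6 + ½·3·6² = 36 m; v ends 15 m/s.
6–9 s: v starts 15 m/s; Δx = 15·3 + ½·-2·3² = 36 m; v ends 9 m/s.
9–11 s: v starts 9 m/s; Δx = 9·2 + ½·-12·2² = -6 m; v ends -15 m/s.
x(11) = 2 + Σ Δx = 68 m.

68 m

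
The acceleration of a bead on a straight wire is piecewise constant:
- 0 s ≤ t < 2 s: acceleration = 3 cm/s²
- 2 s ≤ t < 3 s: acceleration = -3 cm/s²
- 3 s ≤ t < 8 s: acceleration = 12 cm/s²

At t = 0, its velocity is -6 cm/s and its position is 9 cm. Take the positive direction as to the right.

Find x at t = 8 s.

136.5 cm

On each constant-a segment, Δv = aΔt and Δx = v₀Δt + ½aΔt²; chain segment to segment.
0–2 s: v starts -6 cm/s; Δx = -6·2 + ½·3·2² = -6 cm; v ends 0 cm/s.
2–3 s: v starts 0 cm/s; Δx = 0·1 + ½·-3·1² = -1.5 cm; v ends -3 cm/s.
3–8 s: v starts -3 cm/s; Δx = -3·5 + ½·12·5² = 135 cm; v ends 57 cm/s.
x(8) = 9 + Σ Δx = 136.5 cm.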